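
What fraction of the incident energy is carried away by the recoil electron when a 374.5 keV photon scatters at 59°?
0.2622 (or 26.22%)

Calculate initial and final photon energies:

Initial: E₀ = 374.5 keV → λ₀ = 3.3107 pm
Compton shift: Δλ = 1.1767 pm
Final wavelength: λ' = 4.4873 pm
Final energy: E' = 276.2985 keV

Fractional energy loss:
(E₀ - E')/E₀ = (374.5000 - 276.2985)/374.5000
= 98.2015/374.5000
= 0.2622
= 26.22%

(Intermediate values are shown rounded; full precision is carried through to the final answer.)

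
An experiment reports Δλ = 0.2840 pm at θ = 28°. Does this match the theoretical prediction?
Yes, consistent

Calculate the expected shift for θ = 28°:

Δλ_expected = λ_C(1 - cos(28°))
Δλ_expected = 2.4263 × (1 - cos(28°))
Δλ_expected = 2.4263 × 0.1171
Δλ_expected = 0.2840 pm

Given shift: 0.2840 pm
Expected shift: 0.2840 pm
Difference: 0.0000 pm

The values match. This is consistent with Compton scattering at the stated angle.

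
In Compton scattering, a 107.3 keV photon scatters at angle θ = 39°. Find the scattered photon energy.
102.5033 keV

First convert energy to wavelength:
λ = hc/E, with hc ≈ 1239.842 keV·pm (i.e. 1239.842 eV·nm)

For E = 107.3 keV = 107300 eV:
λ = 1239.842 keV·pm / 107.3 keV
λ = 11.5549 pm

Calculate the Compton shift:
Δλ = λ_C(1 - cos(39°)) = 2.4263 × 0.2229
Δλ = 0.5407 pm

Final wavelength:
λ' = 11.5549 + 0.5407 = 12.0956 pm

Final energy:
E' = hc/λ' = 1239.842 / 12.0956 = 102.5033 keV

(Intermediate values are shown rounded; full precision is carried through to the final answer.)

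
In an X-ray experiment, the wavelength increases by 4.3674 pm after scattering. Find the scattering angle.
143.13°

From the Compton formula Δλ = λ_C(1 - cos θ), we can solve for θ:

cos θ = 1 - Δλ/λ_C

Given:
- Δλ = 4.3674 pm
- λ_C = h/(m_e·c) ≈ 2.42631024 pm

cos θ = 1 - 4.3674/2.42631024
cos θ = 1 - 1.800017
cos θ = -0.800017

θ = arccos(-0.800017)
θ = 143.13°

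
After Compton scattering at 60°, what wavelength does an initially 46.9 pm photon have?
48.1132 pm

Using the Compton formula: λ' = λ + λ_C(1 − cos θ)

For θ = 60°, cos θ = 1/2 (exact) = 0.5000, so:
1 − cos 60° = 1 − (1/2) = 0.5000

Δλ = λ_C × 0.5000 = 2.4263 × 0.5000 = 1.2132 pm

λ' = 46.9 + 1.2132 = 48.1132 pm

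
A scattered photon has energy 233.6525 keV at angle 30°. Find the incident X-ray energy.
248.9000 keV

Convert final energy to wavelength (hc ≈ 1239.842 keV·pm):
λ' = hc/E' = 1239.842 / 233.6525 = 5.3064 pm

Calculate the Compton shift:
Δλ = λ_C(1 - cos(30°))
Δλ = 2.4263 × (1 - cos(30°))
Δλ = 0.3251 pm

Initial wavelength:
λ = λ' - Δλ = 5.3064 - 0.3251 = 4.9813 pm

Initial energy:
E = hc/λ = 1239.842 / 4.9813 = 248.9000 keV

(Intermediate values are shown rounded; full precision is carried through to the final answer.)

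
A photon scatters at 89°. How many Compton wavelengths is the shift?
0.9825 λ_C

The Compton shift formula is:
Δλ = λ_C(1 - cos θ)

Dividing both sides by λ_C:
Δλ/λ_C = 1 - cos θ

For θ = 89°:
Δλ/λ_C = 1 - cos(89°)
Δλ/λ_C = 1 - 0.0175
Δλ/λ_C = 0.9825

This means the shift is 0.9825 × λ_C = 2.3840 pm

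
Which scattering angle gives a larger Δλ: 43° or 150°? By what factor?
150° produces the larger shift by a factor of 6.946

Calculate both shifts using Δλ = λ_C(1 - cos θ):

For θ₁ = 43°:
Δλ₁ = 2.4263 × (1 - cos(43°))
Δλ₁ = 2.4263 × 0.2686
Δλ₁ = 0.6518 pm

For θ₂ = 150°:
Δλ₂ = 2.4263 × (1 - cos(150°))
Δλ₂ = 2.4263 × 1.8660
Δλ₂ = 4.5276 pm

The 150° angle produces the larger shift.
Ratio: 4.5276/0.6518 = 6.946

(Intermediate values are shown rounded; full precision is carried through to the final answer.)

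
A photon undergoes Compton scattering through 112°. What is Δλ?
3.3352 pm

Using the Compton scattering formula:
Δλ = λ_C(1 - cos θ)

where λ_C = h/(m_e·c) ≈ 2.4263 pm is the Compton wavelength of an electron.

For θ = 112°:
cos(112°) = -0.3746
1 - cos(112°) = 1.3746

Δλ = 2.4263 × 1.3746
Δλ = 3.3352 pm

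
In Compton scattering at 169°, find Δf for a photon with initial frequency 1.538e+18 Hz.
3.702e+16 Hz (decrease)

Convert frequency to wavelength (c = 299792458 m/s):
λ₀ = c/f₀ = 299792458/1.538e+18 = 1.9492357e-10 m = 194.9236 pm

Calculate Compton shift:
Δλ = λ_C(1 - cos(169°)) = 4.8080 pm

Final wavelength:
λ' = λ₀ + Δλ = 194.9236 + 4.8080 = 199.7316 pm

Final frequency:
f' = c/λ' = 299792458/1.9973162e-10 = 1.5009765e+18 Hz

Frequency shift (decrease):
Δf = f₀ - f' = 1.538e+18 - 1.5009765e+18 = 3.702e+16 Hz

(Intermediate values are shown rounded; full precision is carried through to the final answer.)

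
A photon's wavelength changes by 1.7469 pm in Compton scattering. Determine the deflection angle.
73.74°

From the Compton formula Δλ = λ_C(1 - cos θ), we can solve for θ:

cos θ = 1 - Δλ/λ_C

Given:
- Δλ = 1.7469 pm
- λ_C = h/(m_e·c) ≈ 2.42631024 pm

cos θ = 1 - 1.7469/2.42631024
cos θ = 1 - 0.719982
cos θ = 0.280018

θ = arccos(0.280018)
θ = 73.74°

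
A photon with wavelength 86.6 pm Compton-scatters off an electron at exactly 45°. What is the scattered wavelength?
87.3106 pm

Using the Compton formula: λ' = λ + λ_C(1 − cos θ)

For θ = 45°, cos θ = √2/2 (exact) ≈ 0.7071, so:
1 − cos 45° = 1 − (√2/2) ≈ 0.2929

Δλ = λ_C × 0.2929 = 2.4263 × 0.2929 = 0.7106 pm

λ' = 86.6 + 0.7106 = 87.3106 pm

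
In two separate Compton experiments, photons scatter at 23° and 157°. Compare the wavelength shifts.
157° produces the larger shift by a factor of 24.159

Calculate both shifts using Δλ = λ_C(1 - cos θ):

For θ₁ = 23°:
Δλ₁ = 2.4263 × (1 - cos(23°))
Δλ₁ = 2.4263 × 0.0795
Δλ₁ = 0.1929 pm

For θ₂ = 157°:
Δλ₂ = 2.4263 × (1 - cos(157°))
Δλ₂ = 2.4263 × 1.9205
Δλ₂ = 4.6597 pm

The 157° angle produces the larger shift.
Ratio: 4.6597/0.1929 = 24.159

(Intermediate values are shown rounded; full precision is carried through to the final answer.)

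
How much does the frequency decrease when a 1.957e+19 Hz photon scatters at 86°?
2.513e+18 Hz (decrease)

Convert frequency to wavelength (c = 299792458 m/s):
λ₀ = c/f₀ = 299792458/1.957e+19 = 1.5318981e-11 m = 15.3190 pm

Calculate Compton shift:
Δλ = λ_C(1 - cos(86°)) = 2.2571 pm

Final wavelength:
λ' = λ₀ + Δλ = 15.3190 + 2.2571 = 17.5760 pm

Final frequency:
f' = c/λ' = 299792458/1.7576040e-11 = 1.7056883e+19 Hz

Frequency shift (decrease):
Δf = f₀ - f' = 1.957e+19 - 1.7056883e+19 = 2.513e+18 Hz

(Intermediate values are shown rounded; full precision is carried through to the final answer.)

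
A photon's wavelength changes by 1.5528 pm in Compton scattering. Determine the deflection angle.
68.90°

From the Compton formula Δλ = λ_C(1 - cos θ), we can solve for θ:

cos θ = 1 - Δλ/λ_C

Given:
- Δλ = 1.5528 pm
- λ_C = h/(m_e·c) ≈ 2.42631024 pm

cos θ = 1 - 1.5528/2.42631024
cos θ = 1 - 0.639984
cos θ = 0.360016

θ = arccos(0.360016)
θ = 68.90°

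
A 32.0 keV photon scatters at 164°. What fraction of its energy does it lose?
0.1094 (or 10.94%)

Calculate initial and final photon energies:

Initial: E₀ = 32.0 keV → λ₀ = 38.7451 pm
Compton shift: Δλ = 4.7586 pm
Final wavelength: λ' = 43.5037 pm
Final energy: E' = 28.4997 keV

Fractional energy loss:
(E₀ - E')/E₀ = (32.0000 - 28.4997)/32.0000
= 3.5003/32.0000
= 0.1094
= 10.94%

(Intermediate values are shown rounded; full precision is carried through to the final answer.)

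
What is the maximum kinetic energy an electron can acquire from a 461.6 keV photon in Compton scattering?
297.1339 keV

Maximum energy transfer occurs at θ = 180° (backscattering).

Initial photon: E₀ = 461.6 keV → λ₀ = 2.6860 pm

Maximum Compton shift (at 180°):
Δλ_max = 2λ_C = 2 × 2.4263 = 4.8526 pm

Final wavelength:
λ' = 2.6860 + 4.8526 = 7.5386 pm

Minimum photon energy (maximum energy to electron):
E'_min = hc/λ' = 164.4661 keV

Maximum electron kinetic energy:
K_max = E₀ - E'_min = 461.6000 - 164.4661 = 297.1339 keV

(Intermediate values are shown rounded; full precision is carried through to the final answer.)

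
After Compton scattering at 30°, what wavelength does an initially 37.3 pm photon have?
37.6251 pm

Using the Compton formula: λ' = λ + λ_C(1 − cos θ)

For θ = 30°, cos θ = √3/2 (exact) ≈ 0.8660, so:
1 − cos 30° = 1 − (√3/2) ≈ 0.1340

Δλ = λ_C × 0.1340 = 2.4263 × 0.1340 = 0.3251 pm

λ' = 37.3 + 0.3251 = 37.6251 pm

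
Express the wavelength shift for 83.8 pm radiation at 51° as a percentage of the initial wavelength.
1.0733%

Calculate the Compton shift:
Δλ = λ_C(1 - cos(51°))
Δλ = 2.4263 × (1 - cos(51°))
Δλ = 2.4263 × 0.3707
Δλ = 0.8994 pm

Percentage change:
(Δλ/λ₀) × 100 = (0.8994/83.8) × 100
= 1.0733%

(Intermediate values are shown rounded; full precision is carried through to the final answer.)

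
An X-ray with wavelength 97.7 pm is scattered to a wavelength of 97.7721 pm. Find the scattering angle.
14.00°

First find the wavelength shift:
Δλ = λ' - λ = 97.7721 - 97.7 = 0.0721 pm

Using Δλ = λ_C(1 - cos θ), with λ_C = h/(m_e·c) ≈ 2.42631024 pm:
cos θ = 1 - Δλ/λ_C
cos θ = 1 - 0.0721/2.42631024
cos θ = 0.970284

θ = arccos(0.970284)
θ = 14.00°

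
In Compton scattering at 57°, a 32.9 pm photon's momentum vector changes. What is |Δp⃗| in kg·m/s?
1.8916e-23 kg·m/s

Photon momentum magnitude is p = h/λ.

Initial momentum:
p₀ = h/λ = 6.6261e-34/3.2900e-11 = 2.0140e-23 kg·m/s

After scattering:
λ' = λ + Δλ = 32.9 + 1.1048 = 34.0048 pm
p' = h/λ' = 6.6261e-34/3.4005e-11 = 1.9486e-23 kg·m/s

Momentum is a vector; the scattered photon's direction makes angle θ = 57° with the incident direction. The magnitude of the vector change Δp⃗ = p⃗₀ − p⃗' is found from the law of cosines:
|Δp⃗|² = p₀² + p'² − 2p₀p'cos θ
|Δp⃗|² = (2.0140e-23)² + (1.9486e-23)² − 2·2.0140e-23·1.9486e-23·cos(57°)
|Δp⃗| = 1.8916e-23 kg·m/s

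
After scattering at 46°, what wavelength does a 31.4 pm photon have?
32.1409 pm

Using the Compton scattering formula:
λ' = λ + Δλ = λ + λ_C(1 - cos θ)

Given:
- Initial wavelength λ = 31.4 pm
- Scattering angle θ = 46°
- Compton wavelength λ_C ≈ 2.4263 pm

Calculate the shift:
Δλ = 2.4263 × (1 - cos(46°))
Δλ = 2.4263 × 0.3053
Δλ = 0.7409 pm

Final wavelength:
λ' = 31.4 + 0.7409 = 32.1409 pm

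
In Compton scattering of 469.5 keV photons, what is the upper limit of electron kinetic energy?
304.0419 keV

Maximum energy transfer occurs at θ = 180° (backscattering).

Initial photon: E₀ = 469.5 keV → λ₀ = 2.6408 pm

Maximum Compton shift (at 180°):
Δλ_max = 2λ_C = 2 × 2.4263 = 4.8526 pm

Final wavelength:
λ' = 2.6408 + 4.8526 = 7.4934 pm

Minimum photon energy (maximum energy to electron):
E'_min = hc/λ' = 165.4581 keV

Maximum electron kinetic energy:
K_max = E₀ - E'_min = 469.5000 - 165.4581 = 304.0419 keV

(Intermediate values are shown rounded; full precision is carried through to the final answer.)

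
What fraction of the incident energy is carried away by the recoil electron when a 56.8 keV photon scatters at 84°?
0.0905 (or 9.05%)

Calculate initial and final photon energies:

Initial: E₀ = 56.8 keV → λ₀ = 21.8282 pm
Compton shift: Δλ = 2.1727 pm
Final wavelength: λ' = 24.0009 pm
Final energy: E' = 51.6582 keV

Fractional energy loss:
(E₀ - E')/E₀ = (56.8000 - 51.6582)/56.8000
= 5.1418/56.8000
= 0.0905
= 9.05%

(Intermediate values are shown rounded; full precision is carried through to the final answer.)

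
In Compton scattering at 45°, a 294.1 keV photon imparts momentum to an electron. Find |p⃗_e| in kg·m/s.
1.1357e-22 kg·m/s

The electron is initially at rest, so by conservation of momentum:
p⃗_e = p⃗₀ − p⃗'  (incident photon momentum minus scattered photon momentum)

Photon momentum magnitudes (p = h/λ = E/c):
λ₀ = hc/E₀ = 4.2157 pm → p₀ = h/λ₀ = 1.5718e-22 kg·m/s
Δλ = λ_C(1 − cos 45°) = 0.7106 pm
λ' = 4.9264 pm → p' = h/λ' = 1.3450e-22 kg·m/s

The scattered photon makes angle θ = 45° with the incident direction, so by the law of cosines:
|p⃗_e|² = p₀² + p'² − 2p₀p'cos θ
|p⃗_e|² = (1.5718e-22)² + (1.3450e-22)² − 2·1.5718e-22·1.3450e-22·cos(45°)
|p⃗_e| = 1.1357e-22 kg·m/s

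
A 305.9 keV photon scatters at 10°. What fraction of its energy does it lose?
0.0090 (or 0.90%)

Calculate initial and final photon energies:

Initial: E₀ = 305.9 keV → λ₀ = 4.0531 pm
Compton shift: Δλ = 0.0369 pm
Final wavelength: λ' = 4.0900 pm
Final energy: E' = 303.1430 keV

Fractional energy loss:
(E₀ - E')/E₀ = (305.9000 - 303.1430)/305.9000
= 2.7570/305.9000
= 0.0090
= 0.90%

(Intermediate values are shown rounded; full precision is carried through to the final answer.)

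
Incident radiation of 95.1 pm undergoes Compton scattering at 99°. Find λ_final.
97.9059 pm

Using the Compton scattering formula:
λ' = λ + Δλ = λ + λ_C(1 - cos θ)

Given:
- Initial wavelength λ = 95.1 pm
- Scattering angle θ = 99°
- Compton wavelength λ_C ≈ 2.4263 pm

Calculate the shift:
Δλ = 2.4263 × (1 - cos(99°))
Δλ = 2.4263 × 1.1564
Δλ = 2.8059 pm

Final wavelength:
λ' = 95.1 + 2.8059 = 97.9059 pm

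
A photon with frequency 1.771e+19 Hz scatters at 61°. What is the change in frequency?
1.218e+18 Hz (decrease)

Convert frequency to wavelength (c = 299792458 m/s):
λ₀ = c/f₀ = 299792458/1.771e+19 = 1.6927863e-11 m = 16.9279 pm

Calculate Compton shift:
Δλ = λ_C(1 - cos(61°)) = 1.2500 pm

Final wavelength:
λ' = λ₀ + Δλ = 16.9279 + 1.2500 = 18.1779 pm

Final frequency:
f' = c/λ' = 299792458/1.8177875e-11 = 1.6492162e+19 Hz

Frequency shift (decrease):
Δf = f₀ - f' = 1.771e+19 - 1.6492162e+19 = 1.218e+18 Hz

(Intermediate values are shown rounded; full precision is carried through to the final answer.)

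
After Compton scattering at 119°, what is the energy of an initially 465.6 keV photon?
197.8840 keV

First convert energy to wavelength:
λ = hc/E, with hc ≈ 1239.842 keV·pm (i.e. 1239.842 eV·nm)

For E = 465.6 keV = 465600 eV:
λ = 1239.842 keV·pm / 465.6 keV
λ = 2.6629 pm

Calculate the Compton shift:
Δλ = λ_C(1 - cos(119°)) = 2.4263 × 1.4848
Δλ = 3.6026 pm

Final wavelength:
λ' = 2.6629 + 3.6026 = 6.2655 pm

Final energy:
E' = hc/λ' = 1239.842 / 6.2655 = 197.8840 keV

(Intermediate values are shown rounded; full precision is carried through to the final answer.)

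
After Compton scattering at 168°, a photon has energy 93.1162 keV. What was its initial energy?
145.6000 keV

Convert final energy to wavelength (hc ≈ 1239.842 keV·pm):
λ' = hc/E' = 1239.842 / 93.1162 = 13.3150 pm

Calculate the Compton shift:
Δλ = λ_C(1 - cos(168°))
Δλ = 2.4263 × (1 - cos(168°))
Δλ = 4.7996 pm

Initial wavelength:
λ = λ' - Δλ = 13.3150 - 4.7996 = 8.5154 pm

Initial energy:
E = hc/λ = 1239.842 / 8.5154 = 145.6000 keV

(Intermediate values are shown rounded; full precision is carried through to the final answer.)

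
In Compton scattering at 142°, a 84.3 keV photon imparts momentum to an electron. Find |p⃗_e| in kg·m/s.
7.5567e-23 kg·m/s

The electron is initially at rest, so by conservation of momentum:
p⃗_e = p⃗₀ − p⃗'  (incident photon momentum minus scattered photon momentum)

Photon momentum magnitudes (p = h/λ = E/c):
λ₀ = hc/E₀ = 14.7075 pm → p₀ = h/λ₀ = 4.5052e-23 kg·m/s
Δλ = λ_C(1 − cos 142°) = 4.3383 pm
λ' = 19.0458 pm → p' = h/λ' = 3.4790e-23 kg·m/s

The scattered photon makes angle θ = 142° with the incident direction, so by the law of cosines:
|p⃗_e|² = p₀² + p'² − 2p₀p'cos θ
|p⃗_e|² = (4.5052e-23)² + (3.4790e-23)² − 2·4.5052e-23·3.4790e-23·cos(142°)
|p⃗_e| = 7.5567e-23 kg·m/s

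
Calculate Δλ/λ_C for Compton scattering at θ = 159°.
1.9336 λ_C

The Compton shift formula is:
Δλ = λ_C(1 - cos θ)

Dividing both sides by λ_C:
Δλ/λ_C = 1 - cos θ

For θ = 159°:
Δλ/λ_C = 1 - cos(159°)
Δλ/λ_C = 1 - -0.9336
Δλ/λ_C = 1.9336

This means the shift is 1.9336 × λ_C = 4.6915 pm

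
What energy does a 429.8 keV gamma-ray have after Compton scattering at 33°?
378.4471 keV

First convert energy to wavelength:
λ = hc/E, with hc ≈ 1239.842 keV·pm (i.e. 1239.842 eV·nm)

For E = 429.8 keV = 429800 eV:
λ = 1239.842 keV·pm / 429.8 keV
λ = 2.8847 pm

Calculate the Compton shift:
Δλ = λ_C(1 - cos(33°)) = 2.4263 × 0.1613
Δλ = 0.3914 pm

Final wavelength:
λ' = 2.8847 + 0.3914 = 3.2761 pm

Final energy:
E' = hc/λ' = 1239.842 / 3.2761 = 378.4471 keV

(Intermediate values are shown rounded; full precision is carried through to the final answer.)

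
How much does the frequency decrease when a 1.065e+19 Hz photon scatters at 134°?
1.357e+18 Hz (decrease)

Convert frequency to wavelength (c = 299792458 m/s):
λ₀ = c/f₀ = 299792458/1.065e+19 = 2.8149527e-11 m = 28.1495 pm

Calculate Compton shift:
Δλ = λ_C(1 - cos(134°)) = 4.1118 pm

Final wavelength:
λ' = λ₀ + Δλ = 28.1495 + 4.1118 = 32.2613 pm

Final frequency:
f' = c/λ' = 299792458/3.2261294e-11 = 9.2926360e+18 Hz

Frequency shift (decrease):
Δf = f₀ - f' = 1.065e+19 - 9.2926360e+18 = 1.357e+18 Hz

(Intermediate values are shown rounded; full precision is carried through to the final answer.)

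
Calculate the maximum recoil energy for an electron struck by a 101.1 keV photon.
28.6630 keV

Maximum energy transfer occurs at θ = 180° (backscattering).

Initial photon: E₀ = 101.1 keV → λ₀ = 12.2635 pm

Maximum Compton shift (at 180°):
Δλ_max = 2λ_C = 2 × 2.4263 = 4.8526 pm

Final wavelength:
λ' = 12.2635 + 4.8526 = 17.1161 pm

Minimum photon energy (maximum energy to electron):
E'_min = hc/λ' = 72.4370 keV

Maximum electron kinetic energy:
K_max = E₀ - E'_min = 101.1000 - 72.4370 = 28.6630 keV

(Intermediate values are shown rounded; full precision is carried through to the final answer.)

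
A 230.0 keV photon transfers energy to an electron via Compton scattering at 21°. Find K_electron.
6.6763 keV

By energy conservation: K_e = E_initial - E_final

First find the scattered photon energy:
Initial wavelength: λ = hc/E = 5.3906 pm
Compton shift: Δλ = λ_C(1 - cos(21°)) = 0.1612 pm
Final wavelength: λ' = 5.3906 + 0.1612 = 5.5518 pm
Final photon energy: E' = hc/λ' = 223.3237 keV

Electron kinetic energy:
K_e = E - E' = 230.0000 - 223.3237 = 6.6763 keV

(Intermediate values are shown rounded; full precision is carried through to the final answer.)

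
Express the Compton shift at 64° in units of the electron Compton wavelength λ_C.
0.5616 λ_C

The Compton shift formula is:
Δλ = λ_C(1 - cos θ)

Dividing both sides by λ_C:
Δλ/λ_C = 1 - cos θ

For θ = 64°:
Δλ/λ_C = 1 - cos(64°)
Δλ/λ_C = 1 - 0.4384
Δλ/λ_C = 0.5616

This means the shift is 0.5616 × λ_C = 1.3627 pm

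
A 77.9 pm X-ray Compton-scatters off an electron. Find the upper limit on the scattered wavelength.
82.7526 pm (at θ = 180°)

The Compton shift is Δλ = λ_C(1 − cos θ).

Since cos θ ranges from −1 to 1, the factor (1 − cos θ) ranges from 0 to 2; the maximum shift occurs at θ = 180° (backscattering):
Δλ_max = 2λ_C = 2 × 2.4263 pm = 4.8526 pm

Maximum scattered wavelength:
λ'_max = λ₀ + Δλ_max = 77.9 + 4.8526 = 82.7526 pm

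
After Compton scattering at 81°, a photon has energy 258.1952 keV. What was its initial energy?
450.0000 keV

Convert final energy to wavelength (hc ≈ 1239.842 keV·pm):
λ' = hc/E' = 1239.842 / 258.1952 = 4.8020 pm

Calculate the Compton shift:
Δλ = λ_C(1 - cos(81°))
Δλ = 2.4263 × (1 - cos(81°))
Δλ = 2.0468 pm

Initial wavelength:
λ = λ' - Δλ = 4.8020 - 2.0468 = 2.7552 pm

Initial energy:
E = hc/λ = 1239.842 / 2.7552 = 450.0000 keV

(Intermediate values are shown rounded; full precision is carried through to the final answer.)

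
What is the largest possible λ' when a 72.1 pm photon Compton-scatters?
76.9526 pm (at θ = 180°)

The Compton shift is Δλ = λ_C(1 − cos θ).

Since cos θ ranges from −1 to 1, the factor (1 − cos θ) ranges from 0 to 2; the maximum shift occurs at θ = 180° (backscattering):
Δλ_max = 2λ_C = 2 × 2.4263 pm = 4.8526 pm

Maximum scattered wavelength:
λ'_max = λ₀ + Δλ_max = 72.1 + 4.8526 = 76.9526 pm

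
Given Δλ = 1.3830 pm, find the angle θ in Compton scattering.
64.53°

From the Compton formula Δλ = λ_C(1 - cos θ), we can solve for θ:

cos θ = 1 - Δλ/λ_C

Given:
- Δλ = 1.3830 pm
- λ_C = h/(m_e·c) ≈ 2.42631024 pm

cos θ = 1 - 1.3830/2.42631024
cos θ = 1 - 0.570001
cos θ = 0.429999

θ = arccos(0.429999)
θ = 64.53°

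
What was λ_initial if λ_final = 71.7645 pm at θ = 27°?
71.5000 pm

From λ' = λ + Δλ, we have λ = λ' - Δλ

First calculate the Compton shift:
Δλ = λ_C(1 - cos θ)
Δλ = 2.4263 × (1 - cos(27°))
Δλ = 2.4263 × 0.1090
Δλ = 0.2645 pm

Initial wavelength:
λ = λ' - Δλ
λ = 71.7645 - 0.2645
λ = 71.5000 pm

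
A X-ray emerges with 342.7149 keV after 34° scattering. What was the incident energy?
387.1000 keV

Convert final energy to wavelength (hc ≈ 1239.842 keV·pm):
λ' = hc/E' = 1239.842 / 342.7149 = 3.6177 pm

Calculate the Compton shift:
Δλ = λ_C(1 - cos(34°))
Δλ = 2.4263 × (1 - cos(34°))
Δλ = 0.4148 pm

Initial wavelength:
λ = λ' - Δλ = 3.6177 - 0.4148 = 3.2029 pm

Initial energy:
E = hc/λ = 1239.842 / 3.2029 = 387.1000 keV

(Intermediate values are shown rounded; full precision is carried through to the final answer.)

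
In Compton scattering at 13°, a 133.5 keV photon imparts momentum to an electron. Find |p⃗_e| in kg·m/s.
1.6106e-23 kg·m/s

The electron is initially at rest, so by conservation of momentum:
p⃗_e = p⃗₀ − p⃗'  (incident photon momentum minus scattered photon momentum)

Photon momentum magnitudes (p = h/λ = E/c):
λ₀ = hc/E₀ = 9.2872 pm → p₀ = h/λ₀ = 7.1346e-23 kg·m/s
Δλ = λ_C(1 − cos 13°) = 0.0622 pm
λ' = 9.3494 pm → p' = h/λ' = 7.0872e-23 kg·m/s

The scattered photon makes angle θ = 13° with the incident direction, so by the law of cosines:
|p⃗_e|² = p₀² + p'² − 2p₀p'cos θ
|p⃗_e|² = (7.1346e-23)² + (7.0872e-23)² − 2·7.1346e-23·7.0872e-23·cos(13°)
|p⃗_e| = 1.6106e-23 kg·m/s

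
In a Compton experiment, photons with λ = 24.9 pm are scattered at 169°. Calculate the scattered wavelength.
29.7080 pm

Using the Compton scattering formula:
λ' = λ + Δλ = λ + λ_C(1 - cos θ)

Given:
- Initial wavelength λ = 24.9 pm
- Scattering angle θ = 169°
- Compton wavelength λ_C ≈ 2.4263 pm

Calculate the shift:
Δλ = 2.4263 × (1 - cos(169°))
Δλ = 2.4263 × 1.9816
Δλ = 4.8080 pm

Final wavelength:
λ' = 24.9 + 4.8080 = 29.7080 pm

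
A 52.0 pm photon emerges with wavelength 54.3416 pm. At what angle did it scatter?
88.00°

First find the wavelength shift:
Δλ = λ' - λ = 54.3416 - 52.0 = 2.3416 pm

Using Δλ = λ_C(1 - cos θ), with λ_C = h/(m_e·c) ≈ 2.42631024 pm:
cos θ = 1 - Δλ/λ_C
cos θ = 1 - 2.3416/2.42631024
cos θ = 0.034913

θ = arccos(0.034913)
θ = 88.00°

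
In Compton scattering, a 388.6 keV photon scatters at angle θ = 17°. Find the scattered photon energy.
376.1025 keV

First convert energy to wavelength:
λ = hc/E, with hc ≈ 1239.842 keV·pm (i.e. 1239.842 eV·nm)

For E = 388.6 keV = 388600 eV:
λ = 1239.842 keV·pm / 388.6 keV
λ = 3.1905 pm

Calculate the Compton shift:
Δλ = λ_C(1 - cos(17°)) = 2.4263 × 0.0437
Δλ = 0.1060 pm

Final wavelength:
λ' = 3.1905 + 0.1060 = 3.2966 pm

Final energy:
E' = hc/λ' = 1239.842 / 3.2966 = 376.1025 keV

(Intermediate values are shown rounded; full precision is carried through to the final answer.)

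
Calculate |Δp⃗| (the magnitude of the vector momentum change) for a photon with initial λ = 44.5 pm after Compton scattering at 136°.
2.6433e-23 kg·m/s

Photon momentum magnitude is p = h/λ.

Initial momentum:
p₀ = h/λ = 6.6261e-34/4.4500e-11 = 1.4890e-23 kg·m/s

After scattering:
λ' = λ + Δλ = 44.5 + 4.1717 = 48.6717 pm
p' = h/λ' = 6.6261e-34/4.8672e-11 = 1.3614e-23 kg·m/s

Momentum is a vector; the scattered photon's direction makes angle θ = 136° with the incident direction. The magnitude of the vector change Δp⃗ = p⃗₀ − p⃗' is found from the law of cosines:
|Δp⃗|² = p₀² + p'² − 2p₀p'cos θ
|Δp⃗|² = (1.4890e-23)² + (1.3614e-23)² − 2·1.4890e-23·1.3614e-23·cos(136°)
|Δp⃗| = 2.6433e-23 kg·m/s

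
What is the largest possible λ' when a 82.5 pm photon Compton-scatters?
87.3526 pm (at θ = 180°)

The Compton shift is Δλ = λ_C(1 − cos θ).

Since cos θ ranges from −1 to 1, the factor (1 − cos θ) ranges from 0 to 2; the maximum shift occurs at θ = 180° (backscattering):
Δλ_max = 2λ_C = 2 × 2.4263 pm = 4.8526 pm

Maximum scattered wavelength:
λ'_max = λ₀ + Δλ_max = 82.5 + 4.8526 = 87.3526 pm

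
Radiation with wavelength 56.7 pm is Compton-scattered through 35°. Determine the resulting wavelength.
57.1388 pm

Using the Compton scattering formula:
λ' = λ + Δλ = λ + λ_C(1 - cos θ)

Given:
- Initial wavelength λ = 56.7 pm
- Scattering angle θ = 35°
- Compton wavelength λ_C ≈ 2.4263 pm

Calculate the shift:
Δλ = 2.4263 × (1 - cos(35°))
Δλ = 2.4263 × 0.1808
Δλ = 0.4388 pm

Final wavelength:
λ' = 56.7 + 0.4388 = 57.1388 pm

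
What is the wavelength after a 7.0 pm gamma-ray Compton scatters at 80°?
9.0050 pm

Using the Compton scattering formula:
λ' = λ + Δλ = λ + λ_C(1 - cos θ)

Given:
- Initial wavelength λ = 7.0 pm
- Scattering angle θ = 80°
- Compton wavelength λ_C ≈ 2.4263 pm

Calculate the shift:
Δλ = 2.4263 × (1 - cos(80°))
Δλ = 2.4263 × 0.8264
Δλ = 2.0050 pm

Final wavelength:
λ' = 7.0 + 2.0050 = 9.0050 pm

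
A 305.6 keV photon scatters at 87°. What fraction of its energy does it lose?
0.3617 (or 36.17%)

Calculate initial and final photon energies:

Initial: E₀ = 305.6 keV → λ₀ = 4.0571 pm
Compton shift: Δλ = 2.2993 pm
Final wavelength: λ' = 6.3564 pm
Final energy: E' = 195.0541 keV

Fractional energy loss:
(E₀ - E')/E₀ = (305.6000 - 195.0541)/305.6000
= 110.5459/305.6000
= 0.3617
= 36.17%

(Intermediate values are shown rounded; full precision is carried through to the final answer.)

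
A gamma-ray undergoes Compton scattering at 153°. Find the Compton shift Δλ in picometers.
4.5882 pm

Using the Compton scattering formula:
Δλ = λ_C(1 - cos θ)

where λ_C = h/(m_e·c) ≈ 2.4263 pm is the Compton wavelength of an electron.

For θ = 153°:
cos(153°) = -0.8910
1 - cos(153°) = 1.8910

Δλ = 2.4263 × 1.8910
Δλ = 4.5882 pm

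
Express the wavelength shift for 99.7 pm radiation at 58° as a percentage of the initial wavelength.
1.1440%

Calculate the Compton shift:
Δλ = λ_C(1 - cos(58°))
Δλ = 2.4263 × (1 - cos(58°))
Δλ = 2.4263 × 0.4701
Δλ = 1.1406 pm

Percentage change:
(Δλ/λ₀) × 100 = (1.1406/99.7) × 100
= 1.1440%

(Intermediate values are shown rounded; full precision is carried through to the final answer.)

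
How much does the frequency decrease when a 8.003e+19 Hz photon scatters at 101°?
3.485e+19 Hz (decrease)

Convert frequency to wavelength (c = 299792458 m/s):
λ₀ = c/f₀ = 299792458/8.003e+19 = 3.7460010e-12 m = 3.7460 pm

Calculate Compton shift:
Δλ = λ_C(1 - cos(101°)) = 2.8893 pm

Final wavelength:
λ' = λ₀ + Δλ = 3.7460 + 2.8893 = 6.6353 pm

Final frequency:
f' = c/λ' = 299792458/6.6352730e-12 = 4.5181631e+19 Hz

Frequency shift (decrease):
Δf = f₀ - f' = 8.003e+19 - 4.5181631e+19 = 3.485e+19 Hz

(Intermediate values are shown rounded; full precision is carried through to the final answer.)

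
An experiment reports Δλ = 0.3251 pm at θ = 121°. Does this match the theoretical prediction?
No, inconsistent

Calculate the expected shift for θ = 121°:

Δλ_expected = λ_C(1 - cos(121°))
Δλ_expected = 2.4263 × (1 - cos(121°))
Δλ_expected = 2.4263 × 1.5150
Δλ_expected = 3.6760 pm

Given shift: 0.3251 pm
Expected shift: 3.6760 pm
Difference: 3.3509 pm

The values do not match. The given shift corresponds to θ ≈ 30.0°, not 121°.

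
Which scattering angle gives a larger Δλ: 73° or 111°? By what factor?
111° produces the larger shift by a factor of 1.920

Calculate both shifts using Δλ = λ_C(1 - cos θ):

For θ₁ = 73°:
Δλ₁ = 2.4263 × (1 - cos(73°))
Δλ₁ = 2.4263 × 0.7076
Δλ₁ = 1.7169 pm

For θ₂ = 111°:
Δλ₂ = 2.4263 × (1 - cos(111°))
Δλ₂ = 2.4263 × 1.3584
Δλ₂ = 3.2958 pm

The 111° angle produces the larger shift.
Ratio: 3.2958/1.7169 = 1.920

(Intermediate values are shown rounded; full precision is carried through to the final answer.)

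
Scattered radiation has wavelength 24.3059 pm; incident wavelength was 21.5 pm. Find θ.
99.00°

First find the wavelength shift:
Δλ = λ' - λ = 24.3059 - 21.5 = 2.8059 pm

Using Δλ = λ_C(1 - cos θ), with λ_C = h/(m_e·c) ≈ 2.42631024 pm:
cos θ = 1 - Δλ/λ_C
cos θ = 1 - 2.8059/2.42631024
cos θ = -0.156447

θ = arccos(-0.156447)
θ = 99.00°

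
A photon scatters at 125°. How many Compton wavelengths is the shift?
1.5736 λ_C

The Compton shift formula is:
Δλ = λ_C(1 - cos θ)

Dividing both sides by λ_C:
Δλ/λ_C = 1 - cos θ

For θ = 125°:
Δλ/λ_C = 1 - cos(125°)
Δλ/λ_C = 1 - -0.5736
Δλ/λ_C = 1.5736

This means the shift is 1.5736 × λ_C = 3.8180 pm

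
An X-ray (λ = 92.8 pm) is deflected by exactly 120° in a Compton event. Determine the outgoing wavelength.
96.4395 pm

Using the Compton formula: λ' = λ + λ_C(1 − cos θ)

For θ = 120°, cos θ = -1/2 (exact) = -0.5000, so:
1 − cos 120° = 1 − (-1/2) = 1.5000

Δλ = λ_C × 1.5000 = 2.4263 × 1.5000 = 3.6395 pm

λ' = 92.8 + 3.6395 = 96.4395 pm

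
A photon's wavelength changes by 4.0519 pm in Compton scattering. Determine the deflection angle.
132.07°

From the Compton formula Δλ = λ_C(1 - cos θ), we can solve for θ:

cos θ = 1 - Δλ/λ_C

Given:
- Δλ = 4.0519 pm
- λ_C = h/(m_e·c) ≈ 2.42631024 pm

cos θ = 1 - 4.0519/2.42631024
cos θ = 1 - 1.669984
cos θ = -0.669984

θ = arccos(-0.669984)
θ = 132.07°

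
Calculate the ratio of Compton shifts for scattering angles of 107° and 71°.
107° produces the larger shift by a factor of 1.916

Calculate both shifts using Δλ = λ_C(1 - cos θ):

For θ₁ = 71°:
Δλ₁ = 2.4263 × (1 - cos(71°))
Δλ₁ = 2.4263 × 0.6744
Δλ₁ = 1.6364 pm

For θ₂ = 107°:
Δλ₂ = 2.4263 × (1 - cos(107°))
Δλ₂ = 2.4263 × 1.2924
Δλ₂ = 3.1357 pm

The 107° angle produces the larger shift.
Ratio: 3.1357/1.6364 = 1.916

(Intermediate values are shown rounded; full precision is carried through to the final answer.)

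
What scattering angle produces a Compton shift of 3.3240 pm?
111.71°

From the Compton formula Δλ = λ_C(1 - cos θ), we can solve for θ:

cos θ = 1 - Δλ/λ_C

Given:
- Δλ = 3.3240 pm
- λ_C = h/(m_e·c) ≈ 2.42631024 pm

cos θ = 1 - 3.3240/2.42631024
cos θ = 1 - 1.369981
cos θ = -0.369981

θ = arccos(-0.369981)
θ = 111.71°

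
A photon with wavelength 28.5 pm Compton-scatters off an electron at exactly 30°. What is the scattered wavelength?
28.8251 pm

Using the Compton formula: λ' = λ + λ_C(1 − cos θ)

For θ = 30°, cos θ = √3/2 (exact) ≈ 0.8660, so:
1 − cos 30° = 1 − (√3/2) ≈ 0.1340

Δλ = λ_C × 0.1340 = 2.4263 × 0.1340 = 0.3251 pm

λ' = 28.5 + 0.3251 = 28.8251 pm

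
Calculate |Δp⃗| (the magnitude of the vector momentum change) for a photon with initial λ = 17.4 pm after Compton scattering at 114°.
5.8736e-23 kg·m/s

Photon momentum magnitude is p = h/λ.

Initial momentum:
p₀ = h/λ = 6.6261e-34/1.7400e-11 = 3.8081e-23 kg·m/s

After scattering:
λ' = λ + Δλ = 17.4 + 3.4132 = 20.8132 pm
p' = h/λ' = 6.6261e-34/2.0813e-11 = 3.1836e-23 kg·m/s

Momentum is a vector; the scattered photon's direction makes angle θ = 114° with the incident direction. The magnitude of the vector change Δp⃗ = p⃗₀ − p⃗' is found from the law of cosines:
|Δp⃗|² = p₀² + p'² − 2p₀p'cos θ
|Δp⃗|² = (3.8081e-23)² + (3.1836e-23)² − 2·3.8081e-23·3.1836e-23·cos(114°)
|Δp⃗| = 5.8736e-23 kg·m/s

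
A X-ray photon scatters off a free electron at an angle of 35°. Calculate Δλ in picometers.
0.4388 pm

Using the Compton scattering formula:
Δλ = λ_C(1 - cos θ)

where λ_C = h/(m_e·c) ≈ 2.4263 pm is the Compton wavelength of an electron.

For θ = 35°:
cos(35°) = 0.8192
1 - cos(35°) = 0.1808

Δλ = 2.4263 × 0.1808
Δλ = 0.4388 pm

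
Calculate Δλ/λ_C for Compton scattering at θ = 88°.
0.9651 λ_C

The Compton shift formula is:
Δλ = λ_C(1 - cos θ)

Dividing both sides by λ_C:
Δλ/λ_C = 1 - cos θ

For θ = 88°:
Δλ/λ_C = 1 - cos(88°)
Δλ/λ_C = 1 - 0.0349
Δλ/λ_C = 0.9651

This means the shift is 0.9651 × λ_C = 2.3416 pm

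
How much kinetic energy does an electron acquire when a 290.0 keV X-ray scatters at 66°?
73.0456 keV

By energy conservation: K_e = E_initial - E_final

First find the scattered photon energy:
Initial wavelength: λ = hc/E = 4.2753 pm
Compton shift: Δλ = λ_C(1 - cos(66°)) = 1.4394 pm
Final wavelength: λ' = 4.2753 + 1.4394 = 5.7148 pm
Final photon energy: E' = hc/λ' = 216.9544 keV

Electron kinetic energy:
K_e = E - E' = 290.0000 - 216.9544 = 73.0456 keV

(Intermediate values are shown rounded; full precision is carried through to the final answer.)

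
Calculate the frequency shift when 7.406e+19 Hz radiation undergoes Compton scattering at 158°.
3.970e+19 Hz (decrease)

Convert frequency to wavelength (c = 299792458 m/s):
λ₀ = c/f₀ = 299792458/7.406e+19 = 4.0479673e-12 m = 4.0480 pm

Calculate Compton shift:
Δλ = λ_C(1 - cos(158°)) = 4.6759 pm

Final wavelength:
λ' = λ₀ + Δλ = 4.0480 + 4.6759 = 8.7239 pm

Final frequency:
f' = c/λ' = 299792458/8.7239132e-12 = 3.4364448e+19 Hz

Frequency shift (decrease):
Δf = f₀ - f' = 7.406e+19 - 3.4364448e+19 = 3.970e+19 Hz

(Intermediate values are shown rounded; full precision is carried through to the final answer.)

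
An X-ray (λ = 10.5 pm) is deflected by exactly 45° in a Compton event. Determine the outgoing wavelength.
11.2106 pm

Using the Compton formula: λ' = λ + λ_C(1 − cos θ)

For θ = 45°, cos θ = √2/2 (exact) ≈ 0.7071, so:
1 − cos 45° = 1 − (√2/2) ≈ 0.2929

Δλ = λ_C × 0.2929 = 2.4263 × 0.2929 = 0.7106 pm

λ' = 10.5 + 0.7106 = 11.2106 pm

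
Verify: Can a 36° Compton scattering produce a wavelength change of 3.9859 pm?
No, inconsistent

Calculate the expected shift for θ = 36°:

Δλ_expected = λ_C(1 - cos(36°))
Δλ_expected = 2.4263 × (1 - cos(36°))
Δλ_expected = 2.4263 × 0.1910
Δλ_expected = 0.4634 pm

Given shift: 3.9859 pm
Expected shift: 0.4634 pm
Difference: 3.5225 pm

The values do not match. The given shift corresponds to θ ≈ 130.0°, not 36°.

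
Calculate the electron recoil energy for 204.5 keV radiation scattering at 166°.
90.1587 keV

By energy conservation: K_e = E_initial - E_final

First find the scattered photon energy:
Initial wavelength: λ = hc/E = 6.0628 pm
Compton shift: Δλ = λ_C(1 - cos(166°)) = 4.7805 pm
Final wavelength: λ' = 6.0628 + 4.7805 = 10.8433 pm
Final photon energy: E' = hc/λ' = 114.3413 keV

Electron kinetic energy:
K_e = E - E' = 204.5000 - 114.3413 = 90.1587 keV

(Intermediate values are shown rounded; full precision is carried through to the final answer.)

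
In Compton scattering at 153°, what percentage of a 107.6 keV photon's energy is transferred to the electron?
0.2848 (or 28.48%)

Calculate initial and final photon energies:

Initial: E₀ = 107.6 keV → λ₀ = 11.5227 pm
Compton shift: Δλ = 4.5882 pm
Final wavelength: λ' = 16.1109 pm
Final energy: E' = 76.9569 keV

Fractional energy loss:
(E₀ - E')/E₀ = (107.6000 - 76.9569)/107.6000
= 30.6431/107.6000
= 0.2848
= 28.48%

(Intermediate values are shown rounded; full precision is carried through to the final answer.)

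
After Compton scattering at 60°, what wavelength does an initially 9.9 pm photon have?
11.1132 pm

Using the Compton formula: λ' = λ + λ_C(1 − cos θ)

For θ = 60°, cos θ = 1/2 (exact) = 0.5000, so:
1 − cos 60° = 1 − (1/2) = 0.5000

Δλ = λ_C × 0.5000 = 2.4263 × 0.5000 = 1.2132 pm

λ' = 9.9 + 1.2132 = 11.1132 pm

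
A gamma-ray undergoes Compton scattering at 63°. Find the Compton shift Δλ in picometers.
1.3248 pm

Using the Compton scattering formula:
Δλ = λ_C(1 - cos θ)

where λ_C = h/(m_e·c) ≈ 2.4263 pm is the Compton wavelength of an electron.

For θ = 63°:
cos(63°) = 0.4540
1 - cos(63°) = 0.5460

Δλ = 2.4263 × 0.5460
Δλ = 1.3248 pm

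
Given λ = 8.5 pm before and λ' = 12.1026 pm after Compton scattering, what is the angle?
119.00°

First find the wavelength shift:
Δλ = λ' - λ = 12.1026 - 8.5 = 3.6026 pm

Using Δλ = λ_C(1 - cos θ), with λ_C = h/(m_e·c) ≈ 2.42631024 pm:
cos θ = 1 - Δλ/λ_C
cos θ = 1 - 3.6026/2.42631024
cos θ = -0.484806

θ = arccos(-0.484806)
θ = 119.00°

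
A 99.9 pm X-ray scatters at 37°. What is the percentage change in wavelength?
0.4891%

Calculate the Compton shift:
Δλ = λ_C(1 - cos(37°))
Δλ = 2.4263 × (1 - cos(37°))
Δλ = 2.4263 × 0.2014
Δλ = 0.4886 pm

Percentage change:
(Δλ/λ₀) × 100 = (0.4886/99.9) × 100
= 0.4891%

(Intermediate values are shown rounded; full precision is carried through to the final answer.)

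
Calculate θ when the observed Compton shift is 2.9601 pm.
102.71°

From the Compton formula Δλ = λ_C(1 - cos θ), we can solve for θ:

cos θ = 1 - Δλ/λ_C

Given:
- Δλ = 2.9601 pm
- λ_C = h/(m_e·c) ≈ 2.42631024 pm

cos θ = 1 - 2.9601/2.42631024
cos θ = 1 - 1.220001
cos θ = -0.220001

θ = arccos(-0.220001)
θ = 102.71°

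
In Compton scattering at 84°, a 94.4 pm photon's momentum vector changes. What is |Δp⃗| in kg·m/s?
9.2885e-24 kg·m/s

Photon momentum magnitude is p = h/λ.

Initial momentum:
p₀ = h/λ = 6.6261e-34/9.4400e-11 = 7.0191e-24 kg·m/s

After scattering:
λ' = λ + Δλ = 94.4 + 2.1727 = 96.5727 pm
p' = h/λ' = 6.6261e-34/9.6573e-11 = 6.8612e-24 kg·m/s

Momentum is a vector; the scattered photon's direction makes angle θ = 84° with the incident direction. The magnitude of the vector change Δp⃗ = p⃗₀ − p⃗' is found from the law of cosines:
|Δp⃗|² = p₀² + p'² − 2p₀p'cos θ
|Δp⃗|² = (7.0191e-24)² + (6.8612e-24)² − 2·7.0191e-24·6.8612e-24·cos(84°)
|Δp⃗| = 9.2885e-24 kg·m/s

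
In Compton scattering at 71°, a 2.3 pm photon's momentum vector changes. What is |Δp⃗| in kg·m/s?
2.8241e-22 kg·m/s

Photon momentum magnitude is p = h/λ.

Initial momentum:
p₀ = h/λ = 6.6261e-34/2.3000e-12 = 2.8809e-22 kg·m/s

After scattering:
λ' = λ + Δλ = 2.3 + 1.6364 = 3.9364 pm
p' = h/λ' = 6.6261e-34/3.9364e-12 = 1.6833e-22 kg·m/s

Momentum is a vector; the scattered photon's direction makes angle θ = 71° with the incident direction. The magnitude of the vector change Δp⃗ = p⃗₀ − p⃗' is found from the law of cosines:
|Δp⃗|² = p₀² + p'² − 2p₀p'cos θ
|Δp⃗|² = (2.8809e-22)² + (1.6833e-22)² − 2·2.8809e-22·1.6833e-22·cos(71°)
|Δp⃗| = 2.8241e-22 kg·m/s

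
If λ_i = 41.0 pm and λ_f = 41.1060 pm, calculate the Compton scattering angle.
17.00°

First find the wavelength shift:
Δλ = λ' - λ = 41.1060 - 41.0 = 0.1060 pm

Using Δλ = λ_C(1 - cos θ), with λ_C = h/(m_e·c) ≈ 2.42631024 pm:
cos θ = 1 - Δλ/λ_C
cos θ = 1 - 0.1060/2.42631024
cos θ = 0.956312

θ = arccos(0.956312)
θ = 17.00°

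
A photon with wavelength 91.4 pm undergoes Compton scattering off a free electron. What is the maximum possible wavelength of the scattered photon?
96.2526 pm (at θ = 180°)

The Compton shift is Δλ = λ_C(1 − cos θ).

Since cos θ ranges from −1 to 1, the factor (1 − cos θ) ranges from 0 to 2; the maximum shift occurs at θ = 180° (backscattering):
Δλ_max = 2λ_C = 2 × 2.4263 pm = 4.8526 pm

Maximum scattered wavelength:
λ'_max = λ₀ + Δλ_max = 91.4 + 4.8526 = 96.2526 pm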